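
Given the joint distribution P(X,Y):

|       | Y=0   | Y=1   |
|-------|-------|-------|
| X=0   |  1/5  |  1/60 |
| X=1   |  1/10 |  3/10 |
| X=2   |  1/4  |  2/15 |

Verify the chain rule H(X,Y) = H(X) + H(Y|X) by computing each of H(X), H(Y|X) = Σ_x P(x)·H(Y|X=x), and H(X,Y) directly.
H(X) = 1.5371 bits, H(Y|X) = 0.7666 bits, H(X,Y) = 2.3037 bits

Marginal of X (row sums):
  P(X=0) = 1/5 + 1/60 = 13/60
  P(X=1) = 1/10 + 3/10 = 2/5
  P(X=2) = 1/4 + 2/15 = 23/60
H(X) = -[(13/60)·log₂(13/60) + (2/5)·log₂(2/5) + (23/60)·log₂(23/60)]
  = 0.47806 + 0.52877 + 0.53028 = 1.5371 bits

H(Y|X) = Σ_x P(x)·H(Y|X=x):
  X=0: P(X=0) = 13/60, P(Y|X=0) = (12/13, 1/13) → H(Y|X=0) = 0.39124
  X=1: P(X=1) = 2/5, P(Y|X=1) = (1/4, 3/4) → H(Y|X=1) = 0.81128
  X=2: P(X=2) = 23/60, P(Y|X=2) = (15/23, 8/23) → H(Y|X=2) = 0.93211
H(Y|X) = (13/60)·0.39124 + (2/5)·0.81128 + (23/60)·0.93211 = 0.7666 bits

H(X,Y) = -Σ_{x,y} P(x,y) log₂ P(x,y). Per-cell terms -P(x,y)·log₂P(x,y):
  X=0: 0.46439, 0.09845
  X=1: 0.33219, 0.52109
  X=2: 0.50000, 0.38759
Sum of the 6 terms: H(X,Y) = 2.3037 bits

Chain rule check:
  H(X) + H(Y|X) = 1.5371 + 0.7666 = 2.3037 bits
  H(X,Y) = 2.3037 bits
✓ Chain rule verified.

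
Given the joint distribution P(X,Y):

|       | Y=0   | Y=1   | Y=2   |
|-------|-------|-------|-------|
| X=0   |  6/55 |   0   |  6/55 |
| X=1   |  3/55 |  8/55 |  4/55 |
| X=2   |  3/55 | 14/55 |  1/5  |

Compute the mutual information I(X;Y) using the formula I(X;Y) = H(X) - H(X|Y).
0.2230 bits

I(X;Y) = H(X) - H(X|Y)

Marginal of X (row sums):
  P(X=0) = 6/55 + 0 + 6/55 = 12/55
  P(X=1) = 3/55 + 8/55 + 4/55 = 3/11
  P(X=2) = 3/55 + 14/55 + 1/5 = 28/55
H(X) = -[(12/55)·log₂(12/55) + (3/11)·log₂(3/11) + (28/55)·log₂(28/55)]
  = 0.4792 + 0.5112 + 0.4959 = 1.4863 bits

Marginal of Y (column sums):
  P(Y=0) = 6/55 + 3/55 + 3/55 = 12/55
  P(Y=1) = 0 + 8/55 + 14/55 = 2/5
  P(Y=2) = 6/55 + 4/55 + 1/5 = 21/55
H(X|Y) = Σ_y P(y)·H(X|Y=y):
  Y=0: P(Y=0) = 12/55, P(X|Y=0) = (1/2, 1/4, 1/4) → H(X|Y=0) = 1.5000
  Y=1: P(Y=1) = 2/5, P(X|Y=1) = (0, 4/11, 7/11) → H(X|Y=1) = 0.9457
  Y=2: P(Y=2) = 21/55, P(X|Y=2) = (2/7, 4/21, 11/21) → H(X|Y=2) = 1.4607
H(X|Y) = (12/55)·1.5000 + (2/5)·0.9457 + (21/55)·1.4607 = 1.2633 bits

I(X;Y) = H(X) - H(X|Y) = 1.4863 - 1.2633 = 0.2230 bits

Cross-check via I(X;Y) = H(X) + H(Y) - H(X,Y): computing H(Y) from the column sums and H(X,Y) from the 9 cells in the same way gives H(Y) = 1.5383 bits and H(X,Y) = 2.8016 bits, so
I(X;Y) = 1.4863 + 1.5383 - 2.8016 = 0.2230 bits ✓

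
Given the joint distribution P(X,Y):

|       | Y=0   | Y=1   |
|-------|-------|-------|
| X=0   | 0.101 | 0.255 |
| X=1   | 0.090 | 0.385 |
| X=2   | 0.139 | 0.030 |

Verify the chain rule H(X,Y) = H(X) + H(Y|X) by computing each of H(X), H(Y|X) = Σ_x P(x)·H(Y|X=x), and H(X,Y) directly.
H(X) = 1.4741 bits, H(Y|X) = 0.7530 bits, H(X,Y) = 2.2271 bits

Marginal of X (row sums):
  P(X=0) = 0.101 + 0.255 = 0.356
  P(X=1) = 0.090 + 0.385 = 0.475
  P(X=2) = 0.139 + 0.030 = 0.169
H(X) = -[0.356·log₂(0.356) + 0.475·log₂(0.475) + 0.169·log₂(0.169)]
  = 0.53046 + 0.51015 + 0.43347 = 1.4741 bits

H(Y|X) = Σ_x P(x)·H(Y|X=x):
  X=0: P(X=0) = 0.356, P(Y|X=0) = (101/356, 255/356) → H(Y|X=0) = 0.86045
  X=1: P(X=1) = 0.475, P(Y|X=1) = (18/95, 77/95) → H(Y|X=1) = 0.70037
  X=2: P(X=2) = 0.169, P(Y|X=2) = (139/169, 30/169) → H(Y|X=2) = 0.67461
H(Y|X) = 0.356·0.86045 + 0.475·0.70037 + 0.169·0.67461 = 0.7530 bits

H(X,Y) = -Σ_{x,y} P(x,y) log₂ P(x,y). Per-cell terms -P(x,y)·log₂P(x,y):
  X=0: 0.33406, 0.50271
  X=1: 0.31265, 0.53017
  X=2: 0.39571, 0.15177
Sum of the 6 terms: H(X,Y) = 2.2271 bits

Chain rule check:
  H(X) + H(Y|X) = 1.4741 + 0.7530 = 2.2271 bits
  H(X,Y) = 2.2271 bits
✓ Chain rule verified.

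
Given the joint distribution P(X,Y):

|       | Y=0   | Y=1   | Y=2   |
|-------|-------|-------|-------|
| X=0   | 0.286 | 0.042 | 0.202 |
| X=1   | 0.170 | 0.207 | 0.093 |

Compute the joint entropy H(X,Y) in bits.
2.3983 bits

H(X,Y) = -Σ_{x,y} P(x,y) log₂ P(x,y). Per-cell terms -P(x,y)·log₂P(x,y):
  X=0: 0.516491, 0.192086, 0.466130
  X=1: 0.434587, 0.470366, 0.318676
Sum of the 6 terms: H(X,Y) = 2.3983 bits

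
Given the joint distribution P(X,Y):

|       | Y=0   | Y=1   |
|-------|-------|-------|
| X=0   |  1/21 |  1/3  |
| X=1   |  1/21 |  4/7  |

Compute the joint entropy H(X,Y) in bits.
1.4080 bits

H(X,Y) = -Σ_{x,y} P(x,y) log₂ P(x,y). Per-cell terms -P(x,y)·log₂P(x,y):
  X=0: 0.2092, 0.5283
  X=1: 0.2092, 0.4613
Sum of the 4 terms: H(X,Y) = 1.4080 bits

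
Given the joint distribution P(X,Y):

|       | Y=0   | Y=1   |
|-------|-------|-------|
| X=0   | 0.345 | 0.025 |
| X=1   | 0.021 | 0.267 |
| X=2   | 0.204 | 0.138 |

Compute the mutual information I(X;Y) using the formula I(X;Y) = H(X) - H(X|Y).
0.4126 bits

I(X;Y) = H(X) - H(X|Y)

Marginal of X (row sums):
  P(X=0) = 0.345 + 0.025 = 0.370
  P(X=1) = 0.021 + 0.267 = 0.288
  P(X=2) = 0.204 + 0.138 = 0.342
H(X) = -[0.370·log₂(0.370) + 0.288·log₂(0.288) + 0.342·log₂(0.342)]
  = 0.53073 + 0.51721 + 0.52939 = 1.57733 bits

Marginal of Y (column sums):
  P(Y=0) = 0.345 + 0.021 + 0.204 = 0.570
  P(Y=1) = 0.025 + 0.267 + 0.138 = 0.430
H(X|Y) = Σ_y P(y)·H(X|Y=y):
  Y=0: P(Y=0) = 0.570, P(X|Y=0) = (23/38, 7/190, 34/95) → H(X|Y=0) = 1.14443
  Y=1: P(Y=1) = 0.430, P(X|Y=1) = (5/86, 267/430, 69/215) → H(X|Y=1) = 1.19173
H(X|Y) = 0.570·1.14443 + 0.430·1.19173 = 1.16477 bits

I(X;Y) = H(X) - H(X|Y) = 1.57733 - 1.16477 = 0.4126 bits

Cross-check via I(X;Y) = H(X) + H(Y) - H(X,Y): computing H(Y) from the column sums and H(X,Y) from the 6 cells in the same way gives H(Y) = 0.98582 bits and H(X,Y) = 2.15059 bits, so
I(X;Y) = 1.57733 + 0.98582 - 2.15059 = 0.4126 bits ✓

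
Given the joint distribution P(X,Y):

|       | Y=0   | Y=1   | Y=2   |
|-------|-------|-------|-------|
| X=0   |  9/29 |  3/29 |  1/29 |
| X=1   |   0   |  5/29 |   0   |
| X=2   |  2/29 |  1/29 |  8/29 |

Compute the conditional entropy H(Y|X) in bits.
0.9267 bits

H(Y|X) = H(X,Y) - H(X)

H(X,Y) = -Σ_{x,y} P(x,y) log₂ P(x,y). Per-cell terms -P(x,y)·log₂P(x,y):
  X=0: 0.523879, 0.338588, 0.167517
  X=1: 0.000000, 0.437251, 0.000000
  X=2: 0.266068, 0.167517, 0.512546
  (cells with P = 0 contribute 0)
Sum of the 9 terms: H(X,Y) = 2.41337 bits

Marginal of X (row sums):
  P(X=0) = 9/29 + 3/29 + 1/29 = 13/29
  P(X=1) = 0 + 5/29 + 0 = 5/29
  P(X=2) = 2/29 + 1/29 + 8/29 = 11/29
H(X) = -[(13/29)·log₂(13/29) + (5/29)·log₂(5/29) + (11/29)·log₂(11/29)]
  = 0.518898 + 0.437251 + 0.530484 = 1.48663 bits

H(Y|X) = H(X,Y) - H(X) = 2.41337 - 1.48663 = 0.9267 bits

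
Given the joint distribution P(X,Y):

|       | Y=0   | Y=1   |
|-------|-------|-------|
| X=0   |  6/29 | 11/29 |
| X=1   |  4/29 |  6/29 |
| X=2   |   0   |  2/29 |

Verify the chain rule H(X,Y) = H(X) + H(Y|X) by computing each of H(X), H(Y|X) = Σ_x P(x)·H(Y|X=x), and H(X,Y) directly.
H(X) = 1.2474 bits, H(Y|X) = 0.8839 bits, H(X,Y) = 2.1313 bits

Marginal of X (row sums):
  P(X=0) = 6/29 + 11/29 = 17/29
  P(X=1) = 4/29 + 6/29 = 10/29
  P(X=2) = 0 + 2/29 = 2/29
H(X) = -[(17/29)·log₂(17/29) + (10/29)·log₂(10/29) + (2/29)·log₂(2/29)]
  = 0.45168 + 0.52967 + 0.26607 = 1.2474 bits

H(Y|X) = Σ_x P(x)·H(Y|X=x):
  X=0: P(X=0) = 17/29, P(Y|X=0) = (6/17, 11/17) → H(Y|X=0) = 0.93667
  X=1: P(X=1) = 10/29, P(Y|X=1) = (2/5, 3/5) → H(Y|X=1) = 0.97095
  X=2: P(X=2) = 2/29, P(Y|X=2) = (0, 1) → H(Y|X=2) = 0.00000
H(Y|X) = (17/29)·0.93667 + (10/29)·0.97095 + (2/29)·0.00000 = 0.8839 bits

H(X,Y) = -Σ_{x,y} P(x,y) log₂ P(x,y). Per-cell terms -P(x,y)·log₂P(x,y):
  X=0: 0.47028, 0.53048
  X=1: 0.39420, 0.47028
  X=2: 0.00000, 0.26607
  (cells with P = 0 contribute 0)
Sum of the 6 terms: H(X,Y) = 2.1313 bits

Chain rule check:
  H(X) + H(Y|X) = 1.2474 + 0.8839 = 2.1313 bits
  H(X,Y) = 2.1313 bits
✓ Chain rule verified.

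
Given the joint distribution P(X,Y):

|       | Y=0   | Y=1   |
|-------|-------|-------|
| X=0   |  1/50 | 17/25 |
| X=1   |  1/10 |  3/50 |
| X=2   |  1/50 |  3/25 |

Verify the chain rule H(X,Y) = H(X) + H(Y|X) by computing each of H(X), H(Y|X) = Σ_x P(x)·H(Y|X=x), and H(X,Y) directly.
H(X) = 1.1803 bits, H(Y|X) = 0.3666 bits, H(X,Y) = 1.5469 bits

Marginal of X (row sums):
  P(X=0) = 1/50 + 17/25 = 7/10
  P(X=1) = 1/10 + 3/50 = 4/25
  P(X=2) = 1/50 + 3/25 = 7/50
H(X) = -[(7/10)·log₂(7/10) + (4/25)·log₂(4/25) + (7/50)·log₂(7/50)]
  = 0.3602 + 0.4230 + 0.3971 = 1.1803 bits

H(Y|X) = Σ_x P(x)·H(Y|X=x):
  X=0: P(X=0) = 7/10, P(Y|X=0) = (1/35, 34/35) → H(Y|X=0) = 0.1872
  X=1: P(X=1) = 4/25, P(Y|X=1) = (5/8, 3/8) → H(Y|X=1) = 0.9544
  X=2: P(X=2) = 7/50, P(Y|X=2) = (1/7, 6/7) → H(Y|X=2) = 0.5917
H(Y|X) = (7/10)·0.1872 + (4/25)·0.9544 + (7/50)·0.5917 = 0.3666 bits

H(X,Y) = -Σ_{x,y} P(x,y) log₂ P(x,y). Per-cell terms -P(x,y)·log₂P(x,y):
  X=0: 0.1129, 0.3783
  X=1: 0.3322, 0.2435
  X=2: 0.1129, 0.3671
Sum of the 6 terms: H(X,Y) = 1.5469 bits

Chain rule check:
  H(X) + H(Y|X) = 1.1803 + 0.3666 = 1.5469 bits
  H(X,Y) = 1.5469 bits
✓ Chain rule verified.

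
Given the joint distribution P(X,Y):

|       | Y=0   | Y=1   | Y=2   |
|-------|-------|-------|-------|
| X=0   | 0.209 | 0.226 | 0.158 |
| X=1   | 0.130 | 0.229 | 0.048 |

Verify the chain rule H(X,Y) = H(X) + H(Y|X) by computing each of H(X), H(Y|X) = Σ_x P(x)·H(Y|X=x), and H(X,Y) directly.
H(X) = 0.9749 bits, H(Y|X) = 1.4825 bits, H(X,Y) = 2.4574 bits

Marginal of X (row sums):
  P(X=0) = 0.209 + 0.226 + 0.158 = 0.593
  P(X=1) = 0.130 + 0.229 + 0.048 = 0.407
H(X) = -[0.593·log₂(0.593) + 0.407·log₂(0.407)]
  = 0.4471 + 0.5278 = 0.9749 bits

H(Y|X) = Σ_x P(x)·H(Y|X=x):
  X=0: P(X=0) = 0.593, P(Y|X=0) = (209/593, 226/593, 158/593) → H(Y|X=0) = 1.5691
  X=1: P(X=1) = 0.407, P(Y|X=1) = (130/407, 229/407, 48/407) → H(Y|X=1) = 1.3564
H(Y|X) = 0.593·1.5691 + 0.407·1.3564 = 1.4825 bits

H(X,Y) = -Σ_{x,y} P(x,y) log₂ P(x,y). Per-cell terms -P(x,y)·log₂P(x,y):
  X=0: 0.4720, 0.4849, 0.4206
  X=1: 0.3826, 0.4870, 0.2103
Sum of the 6 terms: H(X,Y) = 2.4574 bits

Chain rule check:
  H(X) + H(Y|X) = 0.9749 + 1.4825 = 2.4574 bits
  H(X,Y) = 2.4574 bits
✓ Chain rule verified.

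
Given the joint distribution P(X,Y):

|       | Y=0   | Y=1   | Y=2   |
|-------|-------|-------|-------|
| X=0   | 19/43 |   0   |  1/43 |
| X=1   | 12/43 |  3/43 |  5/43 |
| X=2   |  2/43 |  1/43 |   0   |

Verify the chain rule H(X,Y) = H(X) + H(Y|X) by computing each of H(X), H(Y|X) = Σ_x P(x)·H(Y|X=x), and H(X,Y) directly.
H(X) = 1.2953 bits, H(Y|X) = 0.8264 bits, H(X,Y) = 2.1217 bits

Marginal of X (row sums):
  P(X=0) = 19/43 + 0 + 1/43 = 20/43
  P(X=1) = 12/43 + 3/43 + 5/43 = 20/43
  P(X=2) = 2/43 + 1/43 + 0 = 3/43
H(X) = -[(20/43)·log₂(20/43) + (20/43)·log₂(20/43) + (3/43)·log₂(3/43)]
  = 0.51364 + 0.51364 + 0.26800 = 1.2953 bits

H(Y|X) = Σ_x P(x)·H(Y|X=x):
  X=0: P(X=0) = 20/43, P(Y|X=0) = (19/20, 0, 1/20) → H(Y|X=0) = 0.28640
  X=1: P(X=1) = 20/43, P(Y|X=1) = (3/5, 3/20, 1/4) → H(Y|X=1) = 1.35272
  X=2: P(X=2) = 3/43, P(Y|X=2) = (2/3, 1/3, 0) → H(Y|X=2) = 0.91830
H(Y|X) = (20/43)·0.28640 + (20/43)·1.35272 + (3/43)·0.91830 = 0.8264 bits

H(X,Y) = -Σ_{x,y} P(x,y) log₂ P(x,y). Per-cell terms -P(x,y)·log₂P(x,y):
  X=0: 0.52066, 0.00000, 0.12619
  X=1: 0.51385, 0.26800, 0.36097
  X=2: 0.20587, 0.12619, 0.00000
  (cells with P = 0 contribute 0)
Sum of the 9 terms: H(X,Y) = 2.1217 bits

Chain rule check:
  H(X) + H(Y|X) = 1.2953 + 0.8264 = 2.1217 bits
  H(X,Y) = 2.1217 bits
✓ Chain rule verified.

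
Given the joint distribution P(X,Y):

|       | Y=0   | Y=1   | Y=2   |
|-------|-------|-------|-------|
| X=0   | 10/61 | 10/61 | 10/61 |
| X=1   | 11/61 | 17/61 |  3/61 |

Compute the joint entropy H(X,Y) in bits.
2.4561 bits

H(X,Y) = -Σ_{x,y} P(x,y) log₂ P(x,y). Per-cell terms -P(x,y)·log₂P(x,y):
  X=0: 0.4277, 0.4277, 0.4277
  X=1: 0.4456, 0.5137, 0.2137
Sum of the 6 terms: H(X,Y) = 2.4561 bits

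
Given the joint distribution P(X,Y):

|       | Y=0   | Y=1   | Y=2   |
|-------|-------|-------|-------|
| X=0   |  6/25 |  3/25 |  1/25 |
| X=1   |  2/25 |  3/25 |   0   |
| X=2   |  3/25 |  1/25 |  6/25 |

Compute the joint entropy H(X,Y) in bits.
2.7525 bits

H(X,Y) = -Σ_{x,y} P(x,y) log₂ P(x,y). Per-cell terms -P(x,y)·log₂P(x,y):
  X=0: 0.49413, 0.36707, 0.18575
  X=1: 0.29151, 0.36707, 0.00000
  X=2: 0.36707, 0.18575, 0.49413
  (cells with P = 0 contribute 0)
Sum of the 9 terms: H(X,Y) = 2.7525 bits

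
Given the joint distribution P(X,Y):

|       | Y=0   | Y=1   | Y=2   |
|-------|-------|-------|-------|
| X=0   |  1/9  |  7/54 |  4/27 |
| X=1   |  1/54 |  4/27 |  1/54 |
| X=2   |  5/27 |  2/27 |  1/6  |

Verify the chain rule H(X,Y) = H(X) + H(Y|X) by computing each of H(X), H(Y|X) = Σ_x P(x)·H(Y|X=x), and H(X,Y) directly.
H(X) = 1.5049 bits, H(Y|X) = 1.4183 bits, H(X,Y) = 2.9232 bits

Marginal of X (row sums):
  P(X=0) = 1/9 + 7/54 + 4/27 = 7/18
  P(X=1) = 1/54 + 4/27 + 1/54 = 5/27
  P(X=2) = 5/27 + 2/27 + 1/6 = 23/54
H(X) = -[(7/18)·log₂(7/18) + (5/27)·log₂(5/27) + (23/54)·log₂(23/54)]
  = 0.52989 + 0.45055 + 0.52445 = 1.5049 bits

H(Y|X) = Σ_x P(x)·H(Y|X=x):
  X=0: P(X=0) = 7/18, P(Y|X=0) = (2/7, 1/3, 8/21) → H(Y|X=0) = 1.57511
  X=1: P(X=1) = 5/27, P(Y|X=1) = (1/10, 4/5, 1/10) → H(Y|X=1) = 0.92193
  X=2: P(X=2) = 23/54, P(Y|X=2) = (10/23, 4/23, 9/23) → H(Y|X=2) = 1.49101
H(Y|X) = (7/18)·1.57511 + (5/27)·0.92193 + (23/54)·1.49101 = 1.4183 bits

H(X,Y) = -Σ_{x,y} P(x,y) log₂ P(x,y). Per-cell terms -P(x,y)·log₂P(x,y):
  X=0: 0.35221, 0.38209, 0.40813
  X=1: 0.10657, 0.40813, 0.10657
  X=2: 0.45055, 0.27814, 0.43083
Sum of the 9 terms: H(X,Y) = 2.9232 bits

Chain rule check:
  H(X) + H(Y|X) = 1.5049 + 1.4183 = 2.9232 bits
  H(X,Y) = 2.9232 bits
✓ Chain rule verified.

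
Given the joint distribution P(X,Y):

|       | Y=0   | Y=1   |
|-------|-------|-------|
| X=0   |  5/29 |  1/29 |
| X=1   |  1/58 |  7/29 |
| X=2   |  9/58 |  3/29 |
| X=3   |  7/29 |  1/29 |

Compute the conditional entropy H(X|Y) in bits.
1.6405 bits

H(X|Y) = H(X,Y) - H(Y)

H(X,Y) = -Σ_{x,y} P(x,y) log₂ P(x,y). Per-cell terms -P(x,y)·log₂P(x,y):
  X=0: 0.437251, 0.167517
  X=1: 0.101000, 0.494979
  X=2: 0.417112, 0.338588
  X=3: 0.494979, 0.167517
Sum of the 8 terms: H(X,Y) = 2.61894 bits

Marginal of Y (column sums):
  P(Y=0) = 5/29 + 1/58 + 9/58 + 7/29 = 17/29
  P(Y=1) = 1/29 + 7/29 + 3/29 + 1/29 = 12/29
H(Y) = -[(17/29)·log₂(17/29) + (12/29)·log₂(12/29)]
  = 0.451683 + 0.526766 = 0.97845 bits

H(X|Y) = H(X,Y) - H(Y) = 2.61894 - 0.97845 = 1.6405 bits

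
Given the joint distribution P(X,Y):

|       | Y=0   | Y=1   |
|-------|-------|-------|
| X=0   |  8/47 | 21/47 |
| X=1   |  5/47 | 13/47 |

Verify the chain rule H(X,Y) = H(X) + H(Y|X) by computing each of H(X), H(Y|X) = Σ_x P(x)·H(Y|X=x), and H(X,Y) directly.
H(X) = 0.9601 bits, H(Y|X) = 0.8508 bits, H(X,Y) = 1.8109 bits

Marginal of X (row sums):
  P(X=0) = 8/47 + 21/47 = 29/47
  P(X=1) = 5/47 + 13/47 = 18/47
H(X) = -[(29/47)·log₂(29/47) + (18/47)·log₂(18/47)]
  = 0.42982 + 0.53030 = 0.9601 bits

H(Y|X) = Σ_x P(x)·H(Y|X=x):
  X=0: P(X=0) = 29/47, P(Y|X=0) = (8/29, 21/29) → H(Y|X=0) = 0.84975
  X=1: P(X=1) = 18/47, P(Y|X=1) = (5/18, 13/18) → H(Y|X=1) = 0.85241
H(Y|X) = (29/47)·0.84975 + (18/47)·0.85241 = 0.8508 bits

H(X,Y) = -Σ_{x,y} P(x,y) log₂ P(x,y). Per-cell terms -P(x,y)·log₂P(x,y):
  X=0: 0.43482, 0.51931
  X=1: 0.34390, 0.51285
Sum of the 4 terms: H(X,Y) = 1.8109 bits

Chain rule check:
  H(X) + H(Y|X) = 0.9601 + 0.8508 = 1.8109 bits
  H(X,Y) = 1.8109 bits
✓ Chain rule verified.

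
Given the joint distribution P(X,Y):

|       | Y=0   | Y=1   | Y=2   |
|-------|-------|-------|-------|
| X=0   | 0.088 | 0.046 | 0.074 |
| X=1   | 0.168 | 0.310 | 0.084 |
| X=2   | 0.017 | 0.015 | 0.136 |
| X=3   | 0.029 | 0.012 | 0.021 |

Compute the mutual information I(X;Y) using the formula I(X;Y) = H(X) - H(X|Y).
0.2252 bits

I(X;Y) = H(X) - H(X|Y)

Marginal of X (row sums):
  P(X=0) = 0.088 + 0.046 + 0.074 = 0.208
  P(X=1) = 0.168 + 0.310 + 0.084 = 0.562
  P(X=2) = 0.017 + 0.015 + 0.136 = 0.168
  P(X=3) = 0.029 + 0.012 + 0.021 = 0.062
H(X) = -[0.208·log₂(0.208) + 0.562·log₂(0.562) + 0.168·log₂(0.168) + 0.062·log₂(0.062)]
  = 0.4711917 + 0.4672232 + 0.4323424 + 0.2487185 = 1.619476 bits

Marginal of Y (column sums):
  P(Y=0) = 0.088 + 0.168 + 0.017 + 0.029 = 0.302
  P(Y=1) = 0.046 + 0.310 + 0.015 + 0.012 = 0.383
  P(Y=2) = 0.074 + 0.084 + 0.136 + 0.021 = 0.315
H(X|Y) = Σ_y P(y)·H(X|Y=y):
  Y=0: P(Y=0) = 0.302, P(X|Y=0) = (44/151, 84/151, 17/302, 29/302) → H(X|Y=0) = 1.5473199
  Y=1: P(Y=1) = 0.383, P(X|Y=1) = (46/383, 310/383, 15/383, 12/383) → H(X|Y=1) = 0.9537715
  Y=2: P(Y=2) = 0.315, P(X|Y=2) = (74/315, 4/15, 136/315, 1/15) → H(X|Y=2) = 1.7830562
H(X|Y) = 0.302·1.5473199 + 0.383·0.9537715 + 0.315·1.7830562 = 1.394248 bits

I(X;Y) = H(X) - H(X|Y) = 1.619476 - 1.394248 = 0.2252 bits

Cross-check via I(X;Y) = H(X) + H(Y) - H(X,Y): computing H(Y) from the column sums and H(X,Y) from the 12 cells in the same way gives H(Y) = 1.576936 bits and H(X,Y) = 2.971184 bits, so
I(X;Y) = 1.619476 + 1.576936 - 2.971184 = 0.2252 bits ✓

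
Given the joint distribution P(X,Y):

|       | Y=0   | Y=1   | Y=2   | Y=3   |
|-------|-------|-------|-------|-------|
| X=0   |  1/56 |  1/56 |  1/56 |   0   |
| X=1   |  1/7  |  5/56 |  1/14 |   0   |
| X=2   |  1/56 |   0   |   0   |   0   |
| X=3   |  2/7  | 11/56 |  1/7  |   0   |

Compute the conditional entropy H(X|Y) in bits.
1.2525 bits

H(X|Y) = H(X,Y) - H(Y)

H(X,Y) = -Σ_{x,y} P(x,y) log₂ P(x,y). Per-cell terms -P(x,y)·log₂P(x,y):
  X=0: 0.103703, 0.103703, 0.103703, 0.000000
  X=1: 0.401051, 0.311199, 0.271954, 0.000000
  X=2: 0.103703, 0.000000, 0.000000, 0.000000
  X=3: 0.516387, 0.461199, 0.401051, 0.000000
  (cells with P = 0 contribute 0)
Sum of the 16 terms: H(X,Y) = 2.77765 bits

Marginal of Y (column sums):
  P(Y=0) = 1/56 + 1/7 + 1/56 + 2/7 = 13/28
  P(Y=1) = 1/56 + 5/56 + 0 + 11/56 = 17/56
  P(Y=2) = 1/56 + 1/14 + 0 + 1/7 = 13/56
  P(Y=3) = 0 + 0 + 0 + 0 = 0
H(Y) = -[(13/28)·log₂(13/28) + (17/56)·log₂(17/56) + (13/56)·log₂(13/56)]   (outcomes with P = 0 contribute 0)
  = 0.513925 + 0.522110 + 0.489105 = 1.52514 bits

H(X|Y) = H(X,Y) - H(Y) = 2.77765 - 1.52514 = 1.2525 bits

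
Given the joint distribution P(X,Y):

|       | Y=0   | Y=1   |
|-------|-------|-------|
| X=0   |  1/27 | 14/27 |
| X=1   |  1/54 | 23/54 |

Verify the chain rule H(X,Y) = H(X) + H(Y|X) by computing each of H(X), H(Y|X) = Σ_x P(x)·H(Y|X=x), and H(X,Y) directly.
H(X) = 0.9911 bits, H(Y|X) = 0.3074 bits, H(X,Y) = 1.2984 bits

Marginal of X (row sums):
  P(X=0) = 1/27 + 14/27 = 5/9
  P(X=1) = 1/54 + 23/54 = 4/9
H(X) = -[(5/9)·log₂(5/9) + (4/9)·log₂(4/9)]
  = 0.47111 + 0.51997 = 0.9911 bits

H(Y|X) = Σ_x P(x)·H(Y|X=x):
  X=0: P(X=0) = 5/9, P(Y|X=0) = (1/15, 14/15) → H(Y|X=0) = 0.35336
  X=1: P(X=1) = 4/9, P(Y|X=1) = (1/24, 23/24) → H(Y|X=1) = 0.24988
H(Y|X) = (5/9)·0.35336 + (4/9)·0.24988 = 0.3074 bits

H(X,Y) = -Σ_{x,y} P(x,y) log₂ P(x,y). Per-cell terms -P(x,y)·log₂P(x,y):
  X=0: 0.17611, 0.49131
  X=1: 0.10657, 0.52445
Sum of the 4 terms: H(X,Y) = 1.2984 bits

Chain rule check:
  H(X) + H(Y|X) = 0.9911 + 0.3074 = 1.2985 bits
  H(X,Y) = 1.2984 bits
✓ Chain rule verified (Δ = 0.0001 is 4-dp rounding noise: each of the three values was rounded independently).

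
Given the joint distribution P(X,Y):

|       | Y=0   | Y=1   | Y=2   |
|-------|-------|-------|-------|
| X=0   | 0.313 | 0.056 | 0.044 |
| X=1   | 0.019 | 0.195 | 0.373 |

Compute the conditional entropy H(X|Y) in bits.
0.5000 bits

H(X|Y) = H(X,Y) - H(Y)

H(X,Y) = -Σ_{x,y} P(x,y) log₂ P(x,y). Per-cell terms -P(x,y)·log₂P(x,y):
  X=0: 0.5245, 0.2329, 0.1983
  X=1: 0.1086, 0.4599, 0.5307
Sum of the 6 terms: H(X,Y) = 2.0549 bits

Marginal of Y (column sums):
  P(Y=0) = 0.313 + 0.019 = 0.332
  P(Y=1) = 0.056 + 0.195 = 0.251
  P(Y=2) = 0.044 + 0.373 = 0.417
H(Y) = -[0.332·log₂(0.332) + 0.251·log₂(0.251) + 0.417·log₂(0.417)]
  = 0.5281 + 0.5006 + 0.5262 = 1.5549 bits

H(X|Y) = H(X,Y) - H(Y) = 2.0549 - 1.5549 = 0.5000 bits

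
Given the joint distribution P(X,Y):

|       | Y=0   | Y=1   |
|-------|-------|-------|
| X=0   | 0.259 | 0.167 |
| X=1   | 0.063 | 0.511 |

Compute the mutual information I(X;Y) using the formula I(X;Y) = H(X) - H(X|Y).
0.2085 bits

I(X;Y) = H(X) - H(X|Y)

Marginal of X (row sums):
  P(X=0) = 0.259 + 0.167 = 0.426
  P(X=1) = 0.063 + 0.511 = 0.574
H(X) = -[0.426·log₂(0.426) + 0.574·log₂(0.574)]
  = 0.52444 + 0.45970 = 0.98414 bits

Marginal of Y (column sums):
  P(Y=0) = 0.259 + 0.063 = 0.322
  P(Y=1) = 0.167 + 0.511 = 0.678
H(X|Y) = Σ_y P(y)·H(X|Y=y):
  Y=0: P(Y=0) = 0.322, P(X|Y=0) = (37/46, 9/46) → H(X|Y=0) = 0.71315
  Y=1: P(Y=1) = 0.678, P(X|Y=1) = (167/678, 511/678) → H(X|Y=1) = 0.80538
H(X|Y) = 0.322·0.71315 + 0.678·0.80538 = 0.77568 bits

I(X;Y) = H(X) - H(X|Y) = 0.98414 - 0.77568 = 0.2085 bits

Cross-check via I(X;Y) = H(X) + H(Y) - H(X,Y): computing H(Y) from the column sums and H(X,Y) from the 4 cells in the same way gives H(Y) = 0.90654 bits and H(X,Y) = 1.68222 bits, so
I(X;Y) = 0.98414 + 0.90654 - 1.68222 = 0.2085 bits ✓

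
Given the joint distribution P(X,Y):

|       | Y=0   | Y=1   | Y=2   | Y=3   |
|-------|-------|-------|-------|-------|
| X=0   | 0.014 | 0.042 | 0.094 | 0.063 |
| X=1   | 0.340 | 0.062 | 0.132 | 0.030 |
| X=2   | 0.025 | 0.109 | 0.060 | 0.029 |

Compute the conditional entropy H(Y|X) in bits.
1.6148 bits

H(Y|X) = H(X,Y) - H(X)

H(X,Y) = -Σ_{x,y} P(x,y) log₂ P(x,y). Per-cell terms -P(x,y)·log₂P(x,y):
  X=0: 0.08622, 0.19209, 0.32065, 0.25128
  X=1: 0.52917, 0.24872, 0.38562, 0.15177
  X=2: 0.13305, 0.34854, 0.24353, 0.14813
Sum of the 12 terms: H(X,Y) = 3.0388 bits

Marginal of X (row sums):
  P(X=0) = 0.014 + 0.042 + 0.094 + 0.063 = 0.213
  P(X=1) = 0.340 + 0.062 + 0.132 + 0.030 = 0.564
  P(X=2) = 0.025 + 0.109 + 0.060 + 0.029 = 0.223
H(X) = -[0.213·log₂(0.213) + 0.564·log₂(0.564) + 0.223·log₂(0.223)]
  = 0.47522 + 0.46600 + 0.48277 = 1.4240 bits

H(Y|X) = H(X,Y) - H(X) = 3.0388 - 1.4240 = 1.6148 bits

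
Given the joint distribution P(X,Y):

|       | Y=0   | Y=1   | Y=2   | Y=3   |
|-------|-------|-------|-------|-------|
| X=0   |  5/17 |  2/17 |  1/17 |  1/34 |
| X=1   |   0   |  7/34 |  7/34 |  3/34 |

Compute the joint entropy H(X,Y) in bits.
2.5205 bits

H(X,Y) = -Σ_{x,y} P(x,y) log₂ P(x,y). Per-cell terms -P(x,y)·log₂P(x,y):
  X=0: 0.51927, 0.36323, 0.24044, 0.14963
  X=1: 0.00000, 0.46943, 0.46943, 0.30904
  (cells with P = 0 contribute 0)
Sum of the 8 terms: H(X,Y) = 2.5205 bits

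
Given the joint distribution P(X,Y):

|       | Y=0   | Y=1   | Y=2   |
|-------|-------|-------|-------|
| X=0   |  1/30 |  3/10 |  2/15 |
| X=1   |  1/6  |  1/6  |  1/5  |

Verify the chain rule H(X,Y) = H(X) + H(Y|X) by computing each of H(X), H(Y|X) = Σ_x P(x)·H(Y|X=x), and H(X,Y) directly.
H(X) = 0.9968 bits, H(Y|X) = 1.4015 bits, H(X,Y) = 2.3983 bits

Marginal of X (row sums):
  P(X=0) = 1/30 + 3/10 + 2/15 = 7/15
  P(X=1) = 1/6 + 1/6 + 1/5 = 8/15
H(X) = -[(7/15)·log₂(7/15) + (8/15)·log₂(8/15)]
  = 0.5131 + 0.4837 = 0.9968 bits

H(Y|X) = Σ_x P(x)·H(Y|X=x):
  X=0: P(X=0) = 7/15, P(Y|X=0) = (1/14, 9/14, 2/7) → H(Y|X=0) = 1.1981
  X=1: P(X=1) = 8/15, P(Y|X=1) = (5/16, 5/16, 3/8) → H(Y|X=1) = 1.5794
H(Y|X) = (7/15)·1.1981 + (8/15)·1.5794 = 1.4015 bits

H(X,Y) = -Σ_{x,y} P(x,y) log₂ P(x,y). Per-cell terms -P(x,y)·log₂P(x,y):
  X=0: 0.1636, 0.5211, 0.3876
  X=1: 0.4308, 0.4308, 0.4644
Sum of the 6 terms: H(X,Y) = 2.3983 bits

Chain rule check:
  H(X) + H(Y|X) = 0.9968 + 1.4015 = 2.3983 bits
  H(X,Y) = 2.3983 bits
✓ Chain rule verified.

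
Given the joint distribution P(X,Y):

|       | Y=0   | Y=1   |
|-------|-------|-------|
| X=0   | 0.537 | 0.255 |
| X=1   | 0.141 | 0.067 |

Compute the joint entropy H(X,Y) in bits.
1.6442 bits

H(X,Y) = -Σ_{x,y} P(x,y) log₂ P(x,y). Per-cell terms -P(x,y)·log₂P(x,y):
  X=0: 0.4817, 0.5027
  X=1: 0.3985, 0.2613
Sum of the 4 terms: H(X,Y) = 1.6442 bits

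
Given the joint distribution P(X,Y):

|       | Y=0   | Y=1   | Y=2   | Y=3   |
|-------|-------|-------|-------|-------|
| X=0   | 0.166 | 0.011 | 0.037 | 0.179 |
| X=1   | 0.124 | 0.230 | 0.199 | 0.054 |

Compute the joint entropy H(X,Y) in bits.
2.6739 bits

H(X,Y) = -Σ_{x,y} P(x,y) log₂ P(x,y). Per-cell terms -P(x,y)·log₂P(x,y):
  X=0: 0.43006, 0.07157, 0.17598, 0.44427
  X=1: 0.37344, 0.48767, 0.46350, 0.22739
Sum of the 8 terms: H(X,Y) = 2.6739 bits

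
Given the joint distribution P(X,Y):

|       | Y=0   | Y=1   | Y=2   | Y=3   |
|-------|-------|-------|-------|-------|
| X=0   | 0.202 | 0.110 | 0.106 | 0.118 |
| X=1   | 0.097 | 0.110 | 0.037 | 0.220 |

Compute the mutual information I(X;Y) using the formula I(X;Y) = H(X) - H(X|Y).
0.0710 bits

I(X;Y) = H(X) - H(X|Y)

Marginal of X (row sums):
  P(X=0) = 0.202 + 0.110 + 0.106 + 0.118 = 0.536
  P(X=1) = 0.097 + 0.110 + 0.037 + 0.220 = 0.464
H(X) = -[0.536·log₂(0.536) + 0.464·log₂(0.464)]
  = 0.48224 + 0.51402 = 0.99626 bits

Marginal of Y (column sums):
  P(Y=0) = 0.202 + 0.097 = 0.299
  P(Y=1) = 0.110 + 0.110 = 0.220
  P(Y=2) = 0.106 + 0.037 = 0.143
  P(Y=3) = 0.118 + 0.220 = 0.338
H(X|Y) = Σ_y P(y)·H(X|Y=y):
  Y=0: P(Y=0) = 0.299, P(X|Y=0) = (202/299, 97/299) → H(X|Y=0) = 0.90912
  Y=1: P(Y=1) = 0.220, P(X|Y=1) = (1/2, 1/2) → H(X|Y=1) = 1.00000
  Y=2: P(Y=2) = 0.143, P(X|Y=2) = (106/143, 37/143) → H(X|Y=2) = 0.82484
  Y=3: P(Y=3) = 0.338, P(X|Y=3) = (59/169, 110/169) → H(X|Y=3) = 0.93327
H(X|Y) = 0.299·0.90912 + 0.220·1.00000 + 0.143·0.82484 + 0.338·0.93327 = 0.92522 bits

I(X;Y) = H(X) - H(X|Y) = 0.99626 - 0.92522 = 0.0710 bits

Cross-check via I(X;Y) = H(X) + H(Y) - H(X,Y): computing H(Y) from the column sums and H(X,Y) from the 8 cells in the same way gives H(Y) = 1.93155 bits and H(X,Y) = 2.85677 bits, so
I(X;Y) = 0.99626 + 1.93155 - 2.85677 = 0.0710 bits ✓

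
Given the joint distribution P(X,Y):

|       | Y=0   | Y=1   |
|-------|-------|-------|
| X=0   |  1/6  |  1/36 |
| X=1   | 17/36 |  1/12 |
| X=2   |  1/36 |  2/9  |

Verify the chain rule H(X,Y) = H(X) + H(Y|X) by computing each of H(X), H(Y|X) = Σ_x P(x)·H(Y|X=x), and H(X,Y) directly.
H(X) = 1.4305 bits, H(Y|X) = 0.5797 bits, H(X,Y) = 2.0102 bits

Marginal of X (row sums):
  P(X=0) = 1/6 + 1/36 = 7/36
  P(X=1) = 17/36 + 1/12 = 5/9
  P(X=2) = 1/36 + 2/9 = 1/4
H(X) = -[(7/36)·log₂(7/36) + (5/9)·log₂(5/9) + (1/4)·log₂(1/4)]
  = 0.45939 + 0.47111 + 0.50000 = 1.4305 bits

H(Y|X) = Σ_x P(x)·H(Y|X=x):
  X=0: P(X=0) = 7/36, P(Y|X=0) = (6/7, 1/7) → H(Y|X=0) = 0.59167
  X=1: P(X=1) = 5/9, P(Y|X=1) = (17/20, 3/20) → H(Y|X=1) = 0.60984
  X=2: P(X=2) = 1/4, P(Y|X=2) = (1/9, 8/9) → H(Y|X=2) = 0.50326
H(Y|X) = (7/36)·0.59167 + (5/9)·0.60984 + (1/4)·0.50326 = 0.5797 bits

H(X,Y) = -Σ_{x,y} P(x,y) log₂ P(x,y). Per-cell terms -P(x,y)·log₂P(x,y):
  X=0: 0.43083, 0.14361
  X=1: 0.51116, 0.29875
  X=2: 0.14361, 0.48221
Sum of the 6 terms: H(X,Y) = 2.0102 bits

Chain rule check:
  H(X) + H(Y|X) = 1.4305 + 0.5797 = 2.0102 bits
  H(X,Y) = 2.0102 bits
✓ Chain rule verified.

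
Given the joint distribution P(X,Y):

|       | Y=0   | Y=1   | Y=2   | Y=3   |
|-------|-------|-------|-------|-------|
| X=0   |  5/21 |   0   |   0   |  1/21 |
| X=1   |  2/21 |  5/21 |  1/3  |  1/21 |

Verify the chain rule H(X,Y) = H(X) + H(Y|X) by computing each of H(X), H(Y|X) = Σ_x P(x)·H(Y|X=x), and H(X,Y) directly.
H(X) = 0.8631 bits, H(Y|X) = 1.3925 bits, H(X,Y) = 2.2556 bits

Marginal of X (row sums):
  P(X=0) = 5/21 + 0 + 0 + 1/21 = 2/7
  P(X=1) = 2/21 + 5/21 + 1/3 + 1/21 = 5/7
H(X) = -[(2/7)·log₂(2/7) + (5/7)·log₂(5/7)]
  = 0.5164 + 0.3467 = 0.8631 bits

H(Y|X) = Σ_x P(x)·H(Y|X=x):
  X=0: P(X=0) = 2/7, P(Y|X=0) = (5/6, 0, 0, 1/6) → H(Y|X=0) = 0.6500
  X=1: P(X=1) = 5/7, P(Y|X=1) = (2/15, 1/3, 7/15, 1/15) → H(Y|X=1) = 1.6895
H(Y|X) = (2/7)·0.6500 + (5/7)·1.6895 = 1.3925 bits

H(X,Y) = -Σ_{x,y} P(x,y) log₂ P(x,y). Per-cell terms -P(x,y)·log₂P(x,y):
  X=0: 0.4929, 0.0000, 0.0000, 0.2092
  X=1: 0.3231, 0.4929, 0.5283, 0.2092
  (cells with P = 0 contribute 0)
Sum of the 8 terms: H(X,Y) = 2.2556 bits

Chain rule check:
  H(X) + H(Y|X) = 0.8631 + 1.3925 = 2.2556 bits
  H(X,Y) = 2.2556 bits
✓ Chain rule verified.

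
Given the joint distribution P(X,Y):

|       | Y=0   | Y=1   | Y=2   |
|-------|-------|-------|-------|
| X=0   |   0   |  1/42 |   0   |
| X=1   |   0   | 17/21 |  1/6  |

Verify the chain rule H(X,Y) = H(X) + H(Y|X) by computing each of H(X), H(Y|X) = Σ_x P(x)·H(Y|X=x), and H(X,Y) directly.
H(X) = 0.1623 bits, H(Y|X) = 0.6437 bits, H(X,Y) = 0.8060 bits

Marginal of X (row sums):
  P(X=0) = 0 + 1/42 + 0 = 1/42
  P(X=1) = 0 + 17/21 + 1/6 = 41/42
H(X) = -[(1/42)·log₂(1/42) + (41/42)·log₂(41/42)]
  = 0.1284 + 0.0339 = 0.1623 bits

H(Y|X) = Σ_x P(x)·H(Y|X=x):
  X=0: P(X=0) = 1/42, P(Y|X=0) = (0, 1, 0) → H(Y|X=0) = 0.0000
  X=1: P(X=1) = 41/42, P(Y|X=1) = (0, 34/41, 7/41) → H(Y|X=1) = 0.6594
H(Y|X) = (1/42)·0.0000 + (41/42)·0.6594 = 0.6437 bits

H(X,Y) = -Σ_{x,y} P(x,y) log₂ P(x,y). Per-cell terms -P(x,y)·log₂P(x,y):
  X=0: 0.0000, 0.1284, 0.0000
  X=1: 0.0000, 0.2468, 0.4308
  (cells with P = 0 contribute 0)
Sum of the 6 terms: H(X,Y) = 0.8060 bits

Chain rule check:
  H(X) + H(Y|X) = 0.1623 + 0.6437 = 0.8060 bits
  H(X,Y) = 0.8060 bits
✓ Chain rule verified.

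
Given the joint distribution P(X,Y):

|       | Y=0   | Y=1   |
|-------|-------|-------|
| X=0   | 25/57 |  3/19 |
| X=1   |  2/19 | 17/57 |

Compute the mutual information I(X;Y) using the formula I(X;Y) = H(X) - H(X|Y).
0.1630 bits

I(X;Y) = H(X) - H(X|Y)

Marginal of X (row sums):
  P(X=0) = 25/57 + 3/19 = 34/57
  P(X=1) = 2/19 + 17/57 = 23/57
H(X) = -[(34/57)·log₂(34/57) + (23/57)·log₂(23/57)]
  = 0.44464 + 0.52833 = 0.9730 bits

Marginal of Y (column sums):
  P(Y=0) = 25/57 + 2/19 = 31/57
  P(Y=1) = 3/19 + 17/57 = 26/57
H(X|Y) = Σ_y P(y)·H(X|Y=y):
  Y=0: P(Y=0) = 31/57, P(X|Y=0) = (25/31, 6/31) → H(X|Y=0) = 0.70884
  Y=1: P(Y=1) = 26/57, P(X|Y=1) = (9/26, 17/26) → H(X|Y=1) = 0.93059
H(X|Y) = (31/57)·0.70884 + (26/57)·0.93059 = 0.8100 bits

I(X;Y) = H(X) - H(X|Y) = 0.9730 - 0.8100 = 0.1630 bits

Cross-check via I(X;Y) = H(X) + H(Y) - H(X,Y): computing H(Y) from the column sums and H(X,Y) from the 4 cells in the same way gives H(Y) = 0.9944 bits and H(X,Y) = 1.8044 bits, so
I(X;Y) = 0.9730 + 0.9944 - 1.8044 = 0.1630 bits ✓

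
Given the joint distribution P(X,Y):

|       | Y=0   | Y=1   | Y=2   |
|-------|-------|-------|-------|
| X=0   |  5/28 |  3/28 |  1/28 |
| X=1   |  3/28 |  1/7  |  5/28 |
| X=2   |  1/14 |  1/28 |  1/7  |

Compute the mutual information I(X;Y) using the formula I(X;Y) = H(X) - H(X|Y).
0.1320 bits

I(X;Y) = H(X) - H(X|Y)

Marginal of X (row sums):
  P(X=0) = 5/28 + 3/28 + 1/28 = 9/28
  P(X=1) = 3/28 + 1/7 + 5/28 = 3/7
  P(X=2) = 1/14 + 1/28 + 1/7 = 1/4
H(X) = -[(9/28)·log₂(9/28) + (3/7)·log₂(3/7) + (1/4)·log₂(1/4)]
  = 0.5263 + 0.5239 + 0.5000 = 1.5502 bits

Marginal of Y (column sums):
  P(Y=0) = 5/28 + 3/28 + 1/14 = 5/14
  P(Y=1) = 3/28 + 1/7 + 1/28 = 2/7
  P(Y=2) = 1/28 + 5/28 + 1/7 = 5/14
H(X|Y) = Σ_y P(y)·H(X|Y=y):
  Y=0: P(Y=0) = 5/14, P(X|Y=0) = (1/2, 3/10, 1/5) → H(X|Y=0) = 1.4855
  Y=1: P(Y=1) = 2/7, P(X|Y=1) = (3/8, 1/2, 1/8) → H(X|Y=1) = 1.4056
  Y=2: P(Y=2) = 5/14, P(X|Y=2) = (1/10, 1/2, 2/5) → H(X|Y=2) = 1.3610
H(X|Y) = (5/14)·1.4855 + (2/7)·1.4056 + (5/14)·1.3610 = 1.4182 bits

I(X;Y) = H(X) - H(X|Y) = 1.5502 - 1.4182 = 0.1320 bits

Cross-check via I(X;Y) = H(X) + H(Y) - H(X,Y): computing H(Y) from the column sums and H(X,Y) from the 9 cells in the same way gives H(Y) = 1.5774 bits and H(X,Y) = 2.9956 bits, so
I(X;Y) = 1.5502 + 1.5774 - 2.9956 = 0.1320 bits ✓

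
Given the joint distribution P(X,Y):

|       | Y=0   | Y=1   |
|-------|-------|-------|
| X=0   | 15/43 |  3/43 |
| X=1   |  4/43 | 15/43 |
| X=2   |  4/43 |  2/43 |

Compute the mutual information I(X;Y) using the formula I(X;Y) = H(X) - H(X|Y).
0.2682 bits

I(X;Y) = H(X) - H(X|Y)

Marginal of X (row sums):
  P(X=0) = 15/43 + 3/43 = 18/43
  P(X=1) = 4/43 + 15/43 = 19/43
  P(X=2) = 4/43 + 2/43 = 6/43
H(X) = -[(18/43)·log₂(18/43) + (19/43)·log₂(19/43) + (6/43)·log₂(6/43)]
  = 0.52591 + 0.52066 + 0.39646 = 1.44303 bits

Marginal of Y (column sums):
  P(Y=0) = 15/43 + 4/43 + 4/43 = 23/43
  P(Y=1) = 3/43 + 15/43 + 2/43 = 20/43
H(X|Y) = Σ_y P(y)·H(X|Y=y):
  Y=0: P(Y=0) = 23/43, P(X|Y=0) = (15/23, 4/23, 4/23) → H(X|Y=0) = 1.27994
  Y=1: P(Y=1) = 20/43, P(X|Y=1) = (3/20, 3/4, 1/10) → H(X|Y=1) = 1.05402
H(X|Y) = (23/43)·1.27994 + (20/43)·1.05402 = 1.17486 bits

I(X;Y) = H(X) - H(X|Y) = 1.44303 - 1.17486 = 0.2682 bits

Cross-check via I(X;Y) = H(X) + H(Y) - H(X,Y): computing H(Y) from the column sums and H(X,Y) from the 6 cells in the same way gives H(Y) = 0.99649 bits and H(X,Y) = 2.17134 bits, so
I(X;Y) = 1.44303 + 0.99649 - 2.17134 = 0.2682 bits ✓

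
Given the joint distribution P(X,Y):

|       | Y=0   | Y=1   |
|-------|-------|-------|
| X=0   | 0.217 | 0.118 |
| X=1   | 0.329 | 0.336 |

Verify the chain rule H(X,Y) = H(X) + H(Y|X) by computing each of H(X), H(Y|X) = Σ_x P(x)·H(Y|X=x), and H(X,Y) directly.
H(X) = 0.9200 bits, H(Y|X) = 0.9785 bits, H(X,Y) = 1.8985 bits

Marginal of X (row sums):
  P(X=0) = 0.217 + 0.118 = 0.335
  P(X=1) = 0.329 + 0.336 = 0.665
H(X) = -[0.335·log₂(0.335) + 0.665·log₂(0.665)]
  = 0.5286 + 0.3914 = 0.9200 bits

H(Y|X) = Σ_x P(x)·H(Y|X=x):
  X=0: P(X=0) = 0.335, P(Y|X=0) = (217/335, 118/335) → H(Y|X=0) = 0.9361
  X=1: P(X=1) = 0.665, P(Y|X=1) = (47/95, 48/95) → H(Y|X=1) = 0.9999
H(Y|X) = 0.335·0.9361 + 0.665·0.9999 = 0.9785 bits

H(X,Y) = -Σ_{x,y} P(x,y) log₂ P(x,y). Per-cell terms -P(x,y)·log₂P(x,y):
  X=0: 0.4783, 0.3638
  X=1: 0.5277, 0.5287
Sum of the 4 terms: H(X,Y) = 1.8985 bits

Chain rule check:
  H(X) + H(Y|X) = 0.9200 + 0.9785 = 1.8985 bits
  H(X,Y) = 1.8985 bits
✓ Chain rule verified.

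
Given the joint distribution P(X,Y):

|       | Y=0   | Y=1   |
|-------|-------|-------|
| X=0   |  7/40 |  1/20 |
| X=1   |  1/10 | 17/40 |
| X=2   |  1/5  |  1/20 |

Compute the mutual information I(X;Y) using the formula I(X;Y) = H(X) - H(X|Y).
0.2770 bits

I(X;Y) = H(X) - H(X|Y)

Marginal of X (row sums):
  P(X=0) = 7/40 + 1/20 = 9/40
  P(X=1) = 1/10 + 17/40 = 21/40
  P(X=2) = 1/5 + 1/20 = 1/4
H(X) = -[(9/40)·log₂(9/40) + (21/40)·log₂(21/40) + (1/4)·log₂(1/4)]
  = 0.48420 + 0.48805 + 0.50000 = 1.47225 bits

Marginal of Y (column sums):
  P(Y=0) = 7/40 + 1/10 + 1/5 = 19/40
  P(Y=1) = 1/20 + 17/40 + 1/20 = 21/40
H(X|Y) = Σ_y P(y)·H(X|Y=y):
  Y=0: P(Y=0) = 19/40, P(X|Y=0) = (7/19, 4/19, 8/19) → H(X|Y=0) = 1.52943
  Y=1: P(Y=1) = 21/40, P(X|Y=1) = (2/21, 17/21, 2/21) → H(X|Y=1) = 0.89294
H(X|Y) = (19/40)·1.52943 + (21/40)·0.89294 = 1.19527 bits

I(X;Y) = H(X) - H(X|Y) = 1.47225 - 1.19527 = 0.2770 bits

Cross-check via I(X;Y) = H(X) + H(Y) - H(X,Y): computing H(Y) from the column sums and H(X,Y) from the 6 cells in the same way gives H(Y) = 0.99820 bits and H(X,Y) = 2.19347 bits, so
I(X;Y) = 1.47225 + 0.99820 - 2.19347 = 0.2770 bits ✓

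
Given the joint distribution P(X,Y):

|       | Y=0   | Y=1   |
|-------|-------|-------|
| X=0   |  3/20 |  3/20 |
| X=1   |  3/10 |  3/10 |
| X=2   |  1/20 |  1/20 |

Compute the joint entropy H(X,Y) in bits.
2.2955 bits

H(X,Y) = -Σ_{x,y} P(x,y) log₂ P(x,y). Per-cell terms -P(x,y)·log₂P(x,y):
  X=0: 0.41054, 0.41054
  X=1: 0.52109, 0.52109
  X=2: 0.21610, 0.21610
Sum of the 6 terms: H(X,Y) = 2.2955 bits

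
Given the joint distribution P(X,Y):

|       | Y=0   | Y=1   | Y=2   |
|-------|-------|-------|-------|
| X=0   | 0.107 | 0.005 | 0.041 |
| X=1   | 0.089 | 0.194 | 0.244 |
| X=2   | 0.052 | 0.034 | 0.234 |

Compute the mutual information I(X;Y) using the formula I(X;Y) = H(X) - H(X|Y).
0.1908 bits

I(X;Y) = H(X) - H(X|Y)

Marginal of X (row sums):
  P(X=0) = 0.107 + 0.005 + 0.041 = 0.153
  P(X=1) = 0.089 + 0.194 + 0.244 = 0.527
  P(X=2) = 0.052 + 0.034 + 0.234 = 0.320
H(X) = -[0.153·log₂(0.153) + 0.527·log₂(0.527) + 0.320·log₂(0.320)]
  = 0.414385 + 0.487014 + 0.526034 = 1.42743 bits

Marginal of Y (column sums):
  P(Y=0) = 0.107 + 0.089 + 0.052 = 0.248
  P(Y=1) = 0.005 + 0.194 + 0.034 = 0.233
  P(Y=2) = 0.041 + 0.244 + 0.234 = 0.519
H(X|Y) = Σ_y P(y)·H(X|Y=y):
  Y=0: P(Y=0) = 0.248, P(X|Y=0) = (107/248, 89/248, 13/62) → H(X|Y=0) = 1.526373
  Y=1: P(Y=1) = 0.233, P(X|Y=1) = (5/233, 194/233, 34/233) → H(X|Y=1) = 0.744158
  Y=2: P(Y=2) = 0.519, P(X|Y=2) = (41/519, 244/519, 78/173) → H(X|Y=2) = 1.319350
H(X|Y) = 0.248·1.526373 + 0.233·0.744158 + 0.519·1.319350 = 1.23667 bits

I(X;Y) = H(X) - H(X|Y) = 1.42743 - 1.23667 = 0.1908 bits

Cross-check via I(X;Y) = H(X) + H(Y) - H(X,Y): computing H(Y) from the column sums and H(X,Y) from the 9 cells in the same way gives H(Y) = 1.47962 bits and H(X,Y) = 2.71629 bits, so
I(X;Y) = 1.42743 + 1.47962 - 2.71629 = 0.1908 bits ✓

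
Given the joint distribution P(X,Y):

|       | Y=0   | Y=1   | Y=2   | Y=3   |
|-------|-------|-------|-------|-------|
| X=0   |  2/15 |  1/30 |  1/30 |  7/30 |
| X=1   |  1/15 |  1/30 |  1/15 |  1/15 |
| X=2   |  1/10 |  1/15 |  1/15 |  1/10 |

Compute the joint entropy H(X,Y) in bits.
3.3348 bits

H(X,Y) = -Σ_{x,y} P(x,y) log₂ P(x,y). Per-cell terms -P(x,y)·log₂P(x,y):
  X=0: 0.38759, 0.16356, 0.16356, 0.48989
  X=1: 0.26046, 0.16356, 0.26046, 0.26046
  X=2: 0.33219, 0.26046, 0.26046, 0.33219
Sum of the 12 terms: H(X,Y) = 3.3348 bits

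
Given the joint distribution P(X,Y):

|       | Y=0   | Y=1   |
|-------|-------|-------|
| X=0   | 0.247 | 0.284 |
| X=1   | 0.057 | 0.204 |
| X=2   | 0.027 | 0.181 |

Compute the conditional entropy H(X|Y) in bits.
1.3886 bits

H(X|Y) = H(X,Y) - H(Y)

H(X,Y) = -Σ_{x,y} P(x,y) log₂ P(x,y). Per-cell terms -P(x,y)·log₂P(x,y):
  X=0: 0.498302, 0.515755
  X=1: 0.235575, 0.467845
  X=2: 0.140694, 0.446335
Sum of the 6 terms: H(X,Y) = 2.304506 bits

Marginal of Y (column sums):
  P(Y=0) = 0.247 + 0.057 + 0.027 = 0.331
  P(Y=1) = 0.284 + 0.204 + 0.181 = 0.669
H(Y) = -[0.331·log₂(0.331) + 0.669·log₂(0.669)]
  = 0.527977 + 0.387968 = 0.915945 bits

H(X|Y) = H(X,Y) - H(Y) = 2.304506 - 0.915945 = 1.3886 bits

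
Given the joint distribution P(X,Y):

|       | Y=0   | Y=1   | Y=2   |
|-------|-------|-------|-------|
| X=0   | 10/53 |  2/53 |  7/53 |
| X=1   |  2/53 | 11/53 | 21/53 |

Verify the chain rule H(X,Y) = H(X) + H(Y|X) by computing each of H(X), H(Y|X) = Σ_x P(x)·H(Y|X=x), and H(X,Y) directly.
H(X) = 0.9414 bits, H(Y|X) = 1.2551 bits, H(X,Y) = 2.1965 bits

Marginal of X (row sums):
  P(X=0) = 10/53 + 2/53 + 7/53 = 19/53
  P(X=1) = 2/53 + 11/53 + 21/53 = 34/53
H(X) = -[(19/53)·log₂(19/53) + (34/53)·log₂(34/53)]
  = 0.53056 + 0.41086 = 0.9414 bits

H(Y|X) = Σ_x P(x)·H(Y|X=x):
  X=0: P(X=0) = 19/53, P(Y|X=0) = (10/19, 2/19, 7/19) → H(Y|X=0) = 1.35999
  X=1: P(X=1) = 34/53, P(Y|X=1) = (1/17, 11/34, 21/34) → H(Y|X=1) = 1.19651
H(Y|X) = (19/53)·1.35999 + (34/53)·1.19651 = 1.2551 bits

H(X,Y) = -Σ_{x,y} P(x,y) log₂ P(x,y). Per-cell terms -P(x,y)·log₂P(x,y):
  X=0: 0.45396, 0.17841, 0.38574
  X=1: 0.17841, 0.47082, 0.52920
Sum of the 6 terms: H(X,Y) = 2.1965 bits

Chain rule check:
  H(X) + H(Y|X) = 0.9414 + 1.2551 = 2.1965 bits
  H(X,Y) = 2.1965 bits
✓ Chain rule verified.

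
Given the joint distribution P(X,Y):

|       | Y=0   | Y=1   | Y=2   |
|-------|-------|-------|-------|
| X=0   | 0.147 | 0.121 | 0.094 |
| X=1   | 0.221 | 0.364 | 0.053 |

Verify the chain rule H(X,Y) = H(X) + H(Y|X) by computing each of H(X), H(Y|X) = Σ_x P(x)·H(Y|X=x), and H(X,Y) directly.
H(X) = 0.9443 bits, H(Y|X) = 1.3882 bits, H(X,Y) = 2.3326 bits

Marginal of X (row sums):
  P(X=0) = 0.147 + 0.121 + 0.094 = 0.362
  P(X=1) = 0.221 + 0.364 + 0.053 = 0.638
H(X) = -[0.362·log₂(0.362) + 0.638·log₂(0.638)]
  = 0.53067 + 0.41366 = 0.9443 bits

H(Y|X) = Σ_x P(x)·H(Y|X=x):
  X=0: P(X=0) = 0.362, P(Y|X=0) = (147/362, 121/362, 47/181) → H(Y|X=0) = 1.56154
  X=1: P(X=1) = 0.638, P(Y|X=1) = (221/638, 182/319, 53/638) → H(Y|X=1) = 1.28991
H(Y|X) = 0.362·1.56154 + 0.638·1.28991 = 1.3882 bits

H(X,Y) = -Σ_{x,y} P(x,y) log₂ P(x,y). Per-cell terms -P(x,y)·log₂P(x,y):
  X=0: 0.40662, 0.36868, 0.32065
  X=1: 0.48131, 0.53071, 0.22461
Sum of the 6 terms: H(X,Y) = 2.3326 bits

Chain rule check:
  H(X) + H(Y|X) = 0.9443 + 1.3882 = 2.3325 bits
  H(X,Y) = 2.3326 bits
✓ Chain rule verified (Δ = 0.0001 is 4-dp rounding noise: each of the three values was rounded independently).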